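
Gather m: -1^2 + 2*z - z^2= -z^2 + 2*z - 1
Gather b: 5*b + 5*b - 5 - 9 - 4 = 10*b - 18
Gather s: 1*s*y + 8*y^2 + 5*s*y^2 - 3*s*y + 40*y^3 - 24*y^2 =s*(5*y^2 - 2*y) + 40*y^3 - 16*y^2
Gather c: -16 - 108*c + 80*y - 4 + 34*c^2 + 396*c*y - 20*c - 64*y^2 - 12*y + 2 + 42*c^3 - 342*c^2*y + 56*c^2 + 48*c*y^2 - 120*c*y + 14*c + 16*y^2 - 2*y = 42*c^3 + c^2*(90 - 342*y) + c*(48*y^2 + 276*y - 114) - 48*y^2 + 66*y - 18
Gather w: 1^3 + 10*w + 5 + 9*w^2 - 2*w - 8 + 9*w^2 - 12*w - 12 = 18*w^2 - 4*w - 14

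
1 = 1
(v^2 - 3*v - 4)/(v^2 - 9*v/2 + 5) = 2*(v^2 - 3*v - 4)/(2*v^2 - 9*v + 10)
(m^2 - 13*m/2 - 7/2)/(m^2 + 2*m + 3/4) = 2*(m - 7)/(2*m + 3)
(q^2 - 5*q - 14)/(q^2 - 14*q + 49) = (q + 2)/(q - 7)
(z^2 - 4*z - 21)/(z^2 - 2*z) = (z^2 - 4*z - 21)/(z*(z - 2))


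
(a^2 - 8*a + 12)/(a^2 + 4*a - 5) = (a^2 - 8*a + 12)/(a^2 + 4*a - 5)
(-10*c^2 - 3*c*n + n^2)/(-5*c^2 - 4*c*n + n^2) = (2*c + n)/(c + n)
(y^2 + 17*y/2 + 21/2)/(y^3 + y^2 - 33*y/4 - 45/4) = 2*(y + 7)/(2*y^2 - y - 15)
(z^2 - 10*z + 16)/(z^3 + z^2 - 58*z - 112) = (z - 2)/(z^2 + 9*z + 14)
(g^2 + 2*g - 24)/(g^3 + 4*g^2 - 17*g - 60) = (g + 6)/(g^2 + 8*g + 15)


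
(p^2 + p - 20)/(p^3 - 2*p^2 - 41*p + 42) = (p^2 + p - 20)/(p^3 - 2*p^2 - 41*p + 42)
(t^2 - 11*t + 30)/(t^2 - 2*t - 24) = (t - 5)/(t + 4)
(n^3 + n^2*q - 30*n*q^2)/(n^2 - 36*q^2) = n*(-n + 5*q)/(-n + 6*q)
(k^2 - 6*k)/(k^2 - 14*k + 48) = k/(k - 8)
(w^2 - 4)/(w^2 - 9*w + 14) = (w + 2)/(w - 7)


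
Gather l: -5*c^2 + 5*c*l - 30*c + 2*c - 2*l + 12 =-5*c^2 - 28*c + l*(5*c - 2) + 12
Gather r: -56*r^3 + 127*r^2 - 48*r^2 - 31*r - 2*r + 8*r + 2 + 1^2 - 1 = -56*r^3 + 79*r^2 - 25*r + 2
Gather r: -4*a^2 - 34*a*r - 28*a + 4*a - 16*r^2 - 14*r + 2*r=-4*a^2 - 24*a - 16*r^2 + r*(-34*a - 12)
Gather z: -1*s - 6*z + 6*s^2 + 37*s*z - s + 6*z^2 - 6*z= 6*s^2 - 2*s + 6*z^2 + z*(37*s - 12)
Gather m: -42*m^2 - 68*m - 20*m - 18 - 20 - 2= -42*m^2 - 88*m - 40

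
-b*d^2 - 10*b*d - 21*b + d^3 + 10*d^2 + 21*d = (-b + d)*(d + 3)*(d + 7)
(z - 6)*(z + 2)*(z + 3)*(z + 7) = z^4 + 6*z^3 - 31*z^2 - 204*z - 252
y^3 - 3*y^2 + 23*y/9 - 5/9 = (y - 5/3)*(y - 1)*(y - 1/3)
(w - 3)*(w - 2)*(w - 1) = w^3 - 6*w^2 + 11*w - 6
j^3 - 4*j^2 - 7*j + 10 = (j - 5)*(j - 1)*(j + 2)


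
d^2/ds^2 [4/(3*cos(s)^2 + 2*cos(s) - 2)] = 2*(-72*sin(s)^4 + 92*sin(s)^2 + 37*cos(s) - 9*cos(3*s) + 20)/(-3*sin(s)^2 + 2*cos(s) + 1)^3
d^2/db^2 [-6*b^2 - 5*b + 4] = -12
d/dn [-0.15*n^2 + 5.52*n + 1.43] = 5.52 - 0.3*n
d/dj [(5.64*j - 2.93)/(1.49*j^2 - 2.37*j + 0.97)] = (-8.4036*j^2 + 8.7314*j - 1.4733)/(2.2201*j^4 - 7.0626*j^3 + 8.5075*j^2 - 4.5978*j + 0.9409)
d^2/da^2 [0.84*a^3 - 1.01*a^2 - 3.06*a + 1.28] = 5.04*a - 2.02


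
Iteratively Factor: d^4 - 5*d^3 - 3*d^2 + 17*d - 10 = (d - 5)*(d^3 - 3*d + 2) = (d - 5)*(d + 2)*(d^2 - 2*d + 1) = (d - 5)*(d - 1)*(d + 2)*(d - 1)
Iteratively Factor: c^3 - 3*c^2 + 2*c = (c - 2)*(c^2 - c) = (c - 2)*(c - 1)*(c)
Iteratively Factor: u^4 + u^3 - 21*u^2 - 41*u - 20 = (u + 1)*(u^3 - 21*u - 20) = (u - 5)*(u + 1)*(u^2 + 5*u + 4) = (u - 5)*(u + 1)*(u + 4)*(u + 1)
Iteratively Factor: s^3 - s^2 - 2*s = (s)*(s^2 - s - 2) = s*(s + 1)*(s - 2)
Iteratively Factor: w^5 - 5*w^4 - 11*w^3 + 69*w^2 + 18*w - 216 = (w - 4)*(w^4 - w^3 - 15*w^2 + 9*w + 54) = (w - 4)*(w - 3)*(w^3 + 2*w^2 - 9*w - 18) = (w - 4)*(w - 3)*(w + 2)*(w^2 - 9) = (w - 4)*(w - 3)^2*(w + 2)*(w + 3)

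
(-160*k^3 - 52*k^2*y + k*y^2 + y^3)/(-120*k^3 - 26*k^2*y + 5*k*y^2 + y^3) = (-40*k^2 - 3*k*y + y^2)/(-30*k^2 + k*y + y^2)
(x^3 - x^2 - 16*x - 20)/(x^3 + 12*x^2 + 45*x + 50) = (x^2 - 3*x - 10)/(x^2 + 10*x + 25)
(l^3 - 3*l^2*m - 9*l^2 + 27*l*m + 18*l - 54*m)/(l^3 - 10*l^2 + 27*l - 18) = (l - 3*m)/(l - 1)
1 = 1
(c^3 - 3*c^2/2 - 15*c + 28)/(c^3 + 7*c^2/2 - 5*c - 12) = (2*c - 7)/(2*c + 3)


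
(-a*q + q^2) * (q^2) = -a*q^3 + q^4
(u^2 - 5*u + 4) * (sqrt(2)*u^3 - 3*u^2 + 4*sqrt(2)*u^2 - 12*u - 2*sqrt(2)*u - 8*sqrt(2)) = sqrt(2)*u^5 - 3*u^4 - sqrt(2)*u^4 - 18*sqrt(2)*u^3 + 3*u^3 + 18*sqrt(2)*u^2 + 48*u^2 - 48*u + 32*sqrt(2)*u - 32*sqrt(2)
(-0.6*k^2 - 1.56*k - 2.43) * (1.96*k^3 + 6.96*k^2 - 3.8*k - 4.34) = -1.176*k^5 - 7.2336*k^4 - 13.3404*k^3 - 8.3808*k^2 + 16.0044*k + 10.5462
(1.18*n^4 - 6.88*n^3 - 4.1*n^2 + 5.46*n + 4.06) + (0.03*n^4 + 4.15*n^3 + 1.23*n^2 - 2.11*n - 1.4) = 1.21*n^4 - 2.73*n^3 - 2.87*n^2 + 3.35*n + 2.66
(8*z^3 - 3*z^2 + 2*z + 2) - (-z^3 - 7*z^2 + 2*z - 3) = 9*z^3 + 4*z^2 + 5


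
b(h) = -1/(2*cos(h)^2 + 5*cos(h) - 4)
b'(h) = -(4*sin(h)*cos(h) + 5*sin(h))/(2*cos(h)^2 + 5*cos(h) - 4)^2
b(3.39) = 0.14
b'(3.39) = 0.01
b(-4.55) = 0.21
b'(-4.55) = -0.19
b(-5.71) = -0.62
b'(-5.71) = -1.74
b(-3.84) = 0.15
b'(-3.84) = -0.03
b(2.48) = 0.15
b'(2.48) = -0.03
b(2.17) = 0.16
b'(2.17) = -0.06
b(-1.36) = 0.35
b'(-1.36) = 0.69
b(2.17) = 0.16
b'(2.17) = -0.06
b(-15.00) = 0.15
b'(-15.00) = 0.03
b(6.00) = -0.38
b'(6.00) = 0.35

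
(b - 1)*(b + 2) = b^2 + b - 2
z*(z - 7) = z^2 - 7*z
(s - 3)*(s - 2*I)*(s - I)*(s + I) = s^4 - 3*s^3 - 2*I*s^3 + s^2 + 6*I*s^2 - 3*s - 2*I*s + 6*I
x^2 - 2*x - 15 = (x - 5)*(x + 3)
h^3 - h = h*(h - 1)*(h + 1)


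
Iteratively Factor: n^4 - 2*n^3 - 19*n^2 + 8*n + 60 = (n - 2)*(n^3 - 19*n - 30) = (n - 2)*(n + 2)*(n^2 - 2*n - 15) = (n - 5)*(n - 2)*(n + 2)*(n + 3)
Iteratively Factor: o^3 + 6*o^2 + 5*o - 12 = (o + 4)*(o^2 + 2*o - 3) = (o - 1)*(o + 4)*(o + 3)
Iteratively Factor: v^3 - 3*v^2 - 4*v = (v - 4)*(v^2 + v) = v*(v - 4)*(v + 1)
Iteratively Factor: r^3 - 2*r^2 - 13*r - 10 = (r + 1)*(r^2 - 3*r - 10) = (r + 1)*(r + 2)*(r - 5)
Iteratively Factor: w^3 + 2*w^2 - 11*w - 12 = (w - 3)*(w^2 + 5*w + 4) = (w - 3)*(w + 4)*(w + 1)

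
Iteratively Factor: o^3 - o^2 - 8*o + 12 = (o - 2)*(o^2 + o - 6) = (o - 2)*(o + 3)*(o - 2)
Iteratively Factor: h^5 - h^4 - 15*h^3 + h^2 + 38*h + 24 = (h - 4)*(h^4 + 3*h^3 - 3*h^2 - 11*h - 6) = (h - 4)*(h - 2)*(h^3 + 5*h^2 + 7*h + 3) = (h - 4)*(h - 2)*(h + 1)*(h^2 + 4*h + 3) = (h - 4)*(h - 2)*(h + 1)*(h + 3)*(h + 1)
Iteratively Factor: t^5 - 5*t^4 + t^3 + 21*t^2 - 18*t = (t - 1)*(t^4 - 4*t^3 - 3*t^2 + 18*t) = t*(t - 1)*(t^3 - 4*t^2 - 3*t + 18) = t*(t - 1)*(t + 2)*(t^2 - 6*t + 9) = t*(t - 3)*(t - 1)*(t + 2)*(t - 3)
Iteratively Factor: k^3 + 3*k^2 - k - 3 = (k + 1)*(k^2 + 2*k - 3) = (k + 1)*(k + 3)*(k - 1)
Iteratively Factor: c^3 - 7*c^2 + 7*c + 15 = (c - 3)*(c^2 - 4*c - 5) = (c - 3)*(c + 1)*(c - 5)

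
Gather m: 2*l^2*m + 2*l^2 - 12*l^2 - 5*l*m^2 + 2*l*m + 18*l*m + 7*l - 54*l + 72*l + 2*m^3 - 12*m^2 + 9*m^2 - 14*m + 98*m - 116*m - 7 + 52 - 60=-10*l^2 + 25*l + 2*m^3 + m^2*(-5*l - 3) + m*(2*l^2 + 20*l - 32) - 15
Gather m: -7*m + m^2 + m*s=m^2 + m*(s - 7)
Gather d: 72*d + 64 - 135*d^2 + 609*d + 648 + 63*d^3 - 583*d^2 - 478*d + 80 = 63*d^3 - 718*d^2 + 203*d + 792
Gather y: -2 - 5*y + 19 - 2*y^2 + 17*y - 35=-2*y^2 + 12*y - 18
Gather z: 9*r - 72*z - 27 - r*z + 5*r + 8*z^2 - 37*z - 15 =14*r + 8*z^2 + z*(-r - 109) - 42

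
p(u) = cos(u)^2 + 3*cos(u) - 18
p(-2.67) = -19.88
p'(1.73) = -2.65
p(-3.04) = -19.99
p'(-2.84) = 0.32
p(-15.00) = -19.70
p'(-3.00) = 0.14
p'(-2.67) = 0.55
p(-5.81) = -14.54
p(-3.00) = -19.99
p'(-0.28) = 1.36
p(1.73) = -18.45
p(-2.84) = -19.95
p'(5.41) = 3.28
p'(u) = -2*sin(u)*cos(u) - 3*sin(u)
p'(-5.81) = -2.18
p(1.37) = -17.36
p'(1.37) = -3.33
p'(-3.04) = 0.10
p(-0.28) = -14.19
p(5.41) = -15.66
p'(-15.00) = 0.96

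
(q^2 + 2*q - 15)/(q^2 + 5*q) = (q - 3)/q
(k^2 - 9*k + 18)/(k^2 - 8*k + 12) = (k - 3)/(k - 2)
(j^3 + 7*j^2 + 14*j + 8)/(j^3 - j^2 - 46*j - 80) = (j^2 + 5*j + 4)/(j^2 - 3*j - 40)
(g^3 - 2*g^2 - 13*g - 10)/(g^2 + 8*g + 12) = (g^2 - 4*g - 5)/(g + 6)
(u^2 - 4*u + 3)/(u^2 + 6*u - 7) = (u - 3)/(u + 7)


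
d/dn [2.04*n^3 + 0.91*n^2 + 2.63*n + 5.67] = 6.12*n^2 + 1.82*n + 2.63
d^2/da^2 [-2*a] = 0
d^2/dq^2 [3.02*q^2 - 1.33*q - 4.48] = 6.04000000000000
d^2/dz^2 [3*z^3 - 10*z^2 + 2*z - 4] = 18*z - 20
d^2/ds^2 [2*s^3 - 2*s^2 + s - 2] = 12*s - 4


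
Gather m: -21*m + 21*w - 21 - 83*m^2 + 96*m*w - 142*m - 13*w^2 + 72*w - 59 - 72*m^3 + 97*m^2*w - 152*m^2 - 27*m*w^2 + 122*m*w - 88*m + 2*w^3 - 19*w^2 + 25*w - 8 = -72*m^3 + m^2*(97*w - 235) + m*(-27*w^2 + 218*w - 251) + 2*w^3 - 32*w^2 + 118*w - 88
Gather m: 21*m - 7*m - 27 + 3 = 14*m - 24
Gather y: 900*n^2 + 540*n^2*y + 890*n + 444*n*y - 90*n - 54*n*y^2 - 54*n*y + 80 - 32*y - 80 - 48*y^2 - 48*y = 900*n^2 + 800*n + y^2*(-54*n - 48) + y*(540*n^2 + 390*n - 80)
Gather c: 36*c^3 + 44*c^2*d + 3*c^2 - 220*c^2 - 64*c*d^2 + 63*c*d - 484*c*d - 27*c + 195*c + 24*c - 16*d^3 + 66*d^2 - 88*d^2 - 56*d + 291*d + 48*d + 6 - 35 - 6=36*c^3 + c^2*(44*d - 217) + c*(-64*d^2 - 421*d + 192) - 16*d^3 - 22*d^2 + 283*d - 35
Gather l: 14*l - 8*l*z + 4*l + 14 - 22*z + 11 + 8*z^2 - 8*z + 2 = l*(18 - 8*z) + 8*z^2 - 30*z + 27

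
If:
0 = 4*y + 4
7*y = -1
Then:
No Solution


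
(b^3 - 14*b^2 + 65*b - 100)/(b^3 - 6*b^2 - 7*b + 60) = (b - 5)/(b + 3)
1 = 1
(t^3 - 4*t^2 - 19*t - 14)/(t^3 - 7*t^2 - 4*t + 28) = (t + 1)/(t - 2)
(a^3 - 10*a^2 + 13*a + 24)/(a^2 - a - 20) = (-a^3 + 10*a^2 - 13*a - 24)/(-a^2 + a + 20)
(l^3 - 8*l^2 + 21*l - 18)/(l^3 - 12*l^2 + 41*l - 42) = (l - 3)/(l - 7)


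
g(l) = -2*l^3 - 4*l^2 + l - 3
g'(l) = -6*l^2 - 8*l + 1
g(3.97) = -187.22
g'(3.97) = -125.33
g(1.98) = -32.23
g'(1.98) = -38.36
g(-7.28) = 549.38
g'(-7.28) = -258.75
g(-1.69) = -6.46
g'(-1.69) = -2.62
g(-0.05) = -3.06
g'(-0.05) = 1.38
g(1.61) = -20.10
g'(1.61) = -27.43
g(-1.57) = -6.69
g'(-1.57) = -1.23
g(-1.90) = -5.62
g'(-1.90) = -5.46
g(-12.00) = 2865.00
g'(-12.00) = -767.00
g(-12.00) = 2865.00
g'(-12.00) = -767.00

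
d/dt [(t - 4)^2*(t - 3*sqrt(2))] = (t - 4)*(3*t - 6*sqrt(2) - 4)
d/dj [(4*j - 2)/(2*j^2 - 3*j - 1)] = 2*(-4*j^2 + 4*j - 5)/(4*j^4 - 12*j^3 + 5*j^2 + 6*j + 1)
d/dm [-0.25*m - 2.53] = -0.250000000000000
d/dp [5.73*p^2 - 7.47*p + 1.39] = 11.46*p - 7.47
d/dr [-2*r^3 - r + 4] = -6*r^2 - 1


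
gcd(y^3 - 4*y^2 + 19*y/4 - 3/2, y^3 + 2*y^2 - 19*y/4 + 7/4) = y - 1/2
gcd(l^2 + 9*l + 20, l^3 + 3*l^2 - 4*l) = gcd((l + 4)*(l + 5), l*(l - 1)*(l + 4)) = l + 4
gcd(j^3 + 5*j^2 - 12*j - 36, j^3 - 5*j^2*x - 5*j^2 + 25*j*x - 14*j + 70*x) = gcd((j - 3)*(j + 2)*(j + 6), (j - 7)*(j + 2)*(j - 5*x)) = j + 2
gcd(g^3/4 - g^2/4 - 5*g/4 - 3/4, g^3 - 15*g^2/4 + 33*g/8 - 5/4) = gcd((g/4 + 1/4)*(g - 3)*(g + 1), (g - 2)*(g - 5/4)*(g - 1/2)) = 1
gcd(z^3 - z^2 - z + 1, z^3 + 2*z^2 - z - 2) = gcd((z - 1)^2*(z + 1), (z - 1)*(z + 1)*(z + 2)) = z^2 - 1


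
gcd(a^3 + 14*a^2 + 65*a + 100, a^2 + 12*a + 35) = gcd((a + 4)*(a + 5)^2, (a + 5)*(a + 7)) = a + 5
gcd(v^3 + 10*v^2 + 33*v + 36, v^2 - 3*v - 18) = v + 3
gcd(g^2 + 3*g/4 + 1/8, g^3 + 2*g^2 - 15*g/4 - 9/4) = g + 1/2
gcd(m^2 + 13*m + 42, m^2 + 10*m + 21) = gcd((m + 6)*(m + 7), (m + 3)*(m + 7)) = m + 7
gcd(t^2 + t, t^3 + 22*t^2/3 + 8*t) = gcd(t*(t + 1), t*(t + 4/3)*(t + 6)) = t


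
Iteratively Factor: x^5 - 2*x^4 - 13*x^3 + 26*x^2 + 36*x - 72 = (x - 2)*(x^4 - 13*x^2 + 36) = (x - 3)*(x - 2)*(x^3 + 3*x^2 - 4*x - 12) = (x - 3)*(x - 2)^2*(x^2 + 5*x + 6) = (x - 3)*(x - 2)^2*(x + 2)*(x + 3)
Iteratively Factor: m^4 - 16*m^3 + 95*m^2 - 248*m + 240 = (m - 3)*(m^3 - 13*m^2 + 56*m - 80) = (m - 5)*(m - 3)*(m^2 - 8*m + 16) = (m - 5)*(m - 4)*(m - 3)*(m - 4)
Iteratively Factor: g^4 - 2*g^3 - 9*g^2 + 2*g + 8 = (g + 1)*(g^3 - 3*g^2 - 6*g + 8) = (g + 1)*(g + 2)*(g^2 - 5*g + 4) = (g - 1)*(g + 1)*(g + 2)*(g - 4)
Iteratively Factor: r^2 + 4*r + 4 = (r + 2)*(r + 2)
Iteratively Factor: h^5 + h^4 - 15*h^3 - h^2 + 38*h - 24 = (h - 1)*(h^4 + 2*h^3 - 13*h^2 - 14*h + 24) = (h - 1)*(h + 2)*(h^3 - 13*h + 12) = (h - 3)*(h - 1)*(h + 2)*(h^2 + 3*h - 4) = (h - 3)*(h - 1)^2*(h + 2)*(h + 4)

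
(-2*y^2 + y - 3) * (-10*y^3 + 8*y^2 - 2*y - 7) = 20*y^5 - 26*y^4 + 42*y^3 - 12*y^2 - y + 21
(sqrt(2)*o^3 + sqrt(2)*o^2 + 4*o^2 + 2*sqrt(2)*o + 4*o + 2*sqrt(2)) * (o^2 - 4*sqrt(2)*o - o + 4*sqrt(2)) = sqrt(2)*o^5 - 4*o^4 - 15*sqrt(2)*o^3 - 12*o^2 + 14*sqrt(2)*o + 16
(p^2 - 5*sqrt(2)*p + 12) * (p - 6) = p^3 - 5*sqrt(2)*p^2 - 6*p^2 + 12*p + 30*sqrt(2)*p - 72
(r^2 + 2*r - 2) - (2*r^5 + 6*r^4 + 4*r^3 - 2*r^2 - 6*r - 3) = -2*r^5 - 6*r^4 - 4*r^3 + 3*r^2 + 8*r + 1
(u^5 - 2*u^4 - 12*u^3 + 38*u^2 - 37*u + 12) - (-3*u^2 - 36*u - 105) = u^5 - 2*u^4 - 12*u^3 + 41*u^2 - u + 117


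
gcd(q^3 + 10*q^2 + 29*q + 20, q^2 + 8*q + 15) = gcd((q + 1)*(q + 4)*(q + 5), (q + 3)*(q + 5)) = q + 5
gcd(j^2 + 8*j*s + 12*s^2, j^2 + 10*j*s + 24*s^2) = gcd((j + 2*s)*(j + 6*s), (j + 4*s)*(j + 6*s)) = j + 6*s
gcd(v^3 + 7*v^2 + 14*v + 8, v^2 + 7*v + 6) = v + 1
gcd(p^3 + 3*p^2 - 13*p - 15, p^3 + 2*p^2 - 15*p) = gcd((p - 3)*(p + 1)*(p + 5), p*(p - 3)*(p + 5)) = p^2 + 2*p - 15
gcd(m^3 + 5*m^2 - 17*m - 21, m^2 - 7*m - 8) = m + 1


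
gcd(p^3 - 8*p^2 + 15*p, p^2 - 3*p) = p^2 - 3*p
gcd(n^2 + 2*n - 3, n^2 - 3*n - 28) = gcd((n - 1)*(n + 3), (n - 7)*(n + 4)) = 1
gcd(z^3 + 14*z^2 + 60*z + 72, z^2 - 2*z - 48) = z + 6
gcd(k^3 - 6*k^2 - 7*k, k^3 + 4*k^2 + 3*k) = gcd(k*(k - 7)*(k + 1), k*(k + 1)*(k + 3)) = k^2 + k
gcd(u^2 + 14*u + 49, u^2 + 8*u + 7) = u + 7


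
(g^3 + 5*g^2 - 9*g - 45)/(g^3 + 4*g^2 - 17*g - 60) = (g - 3)/(g - 4)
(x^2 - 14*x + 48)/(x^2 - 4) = (x^2 - 14*x + 48)/(x^2 - 4)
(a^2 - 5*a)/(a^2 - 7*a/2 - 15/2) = 2*a/(2*a + 3)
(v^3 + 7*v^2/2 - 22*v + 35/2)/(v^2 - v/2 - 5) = (v^2 + 6*v - 7)/(v + 2)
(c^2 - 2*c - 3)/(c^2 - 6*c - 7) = (c - 3)/(c - 7)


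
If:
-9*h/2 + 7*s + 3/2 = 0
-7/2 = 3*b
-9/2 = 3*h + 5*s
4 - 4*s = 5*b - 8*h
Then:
No Solution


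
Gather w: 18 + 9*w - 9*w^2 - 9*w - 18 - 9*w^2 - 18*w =-18*w^2 - 18*w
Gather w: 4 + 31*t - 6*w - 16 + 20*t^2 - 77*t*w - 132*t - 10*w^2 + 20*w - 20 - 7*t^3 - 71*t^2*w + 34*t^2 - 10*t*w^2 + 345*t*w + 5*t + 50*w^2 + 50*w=-7*t^3 + 54*t^2 - 96*t + w^2*(40 - 10*t) + w*(-71*t^2 + 268*t + 64) - 32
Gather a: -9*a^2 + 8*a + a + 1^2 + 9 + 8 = -9*a^2 + 9*a + 18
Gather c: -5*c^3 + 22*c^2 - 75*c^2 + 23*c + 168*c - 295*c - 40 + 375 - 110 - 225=-5*c^3 - 53*c^2 - 104*c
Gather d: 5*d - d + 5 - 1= 4*d + 4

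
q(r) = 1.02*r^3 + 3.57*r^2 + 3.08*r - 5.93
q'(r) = 3.06*r^2 + 7.14*r + 3.08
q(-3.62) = -18.68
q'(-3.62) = 17.33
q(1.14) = 3.73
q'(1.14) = 15.20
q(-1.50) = -5.96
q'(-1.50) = -0.74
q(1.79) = 16.87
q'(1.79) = 25.67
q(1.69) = 14.39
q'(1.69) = 23.89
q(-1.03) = -6.43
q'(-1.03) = -1.03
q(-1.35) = -6.09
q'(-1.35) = -0.98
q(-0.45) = -6.69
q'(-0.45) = 0.49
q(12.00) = 2307.67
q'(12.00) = 529.40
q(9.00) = 1054.54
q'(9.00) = 315.20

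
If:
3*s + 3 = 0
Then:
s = -1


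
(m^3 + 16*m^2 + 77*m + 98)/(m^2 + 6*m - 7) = (m^2 + 9*m + 14)/(m - 1)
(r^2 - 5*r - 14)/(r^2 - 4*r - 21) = (r + 2)/(r + 3)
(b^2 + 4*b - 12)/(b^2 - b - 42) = (b - 2)/(b - 7)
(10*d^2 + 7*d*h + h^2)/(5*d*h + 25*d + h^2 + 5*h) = (2*d + h)/(h + 5)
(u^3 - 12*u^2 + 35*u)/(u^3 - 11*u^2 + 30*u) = (u - 7)/(u - 6)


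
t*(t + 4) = t^2 + 4*t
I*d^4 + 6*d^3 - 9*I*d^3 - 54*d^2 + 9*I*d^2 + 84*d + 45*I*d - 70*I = (d - 7)*(d - 2)*(d - 5*I)*(I*d + 1)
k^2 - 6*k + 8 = (k - 4)*(k - 2)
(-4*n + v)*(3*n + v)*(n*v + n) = -12*n^3*v - 12*n^3 - n^2*v^2 - n^2*v + n*v^3 + n*v^2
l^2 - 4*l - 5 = (l - 5)*(l + 1)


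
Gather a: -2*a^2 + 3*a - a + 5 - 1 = -2*a^2 + 2*a + 4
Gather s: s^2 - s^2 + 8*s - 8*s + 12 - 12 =0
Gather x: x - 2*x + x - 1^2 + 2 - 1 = 0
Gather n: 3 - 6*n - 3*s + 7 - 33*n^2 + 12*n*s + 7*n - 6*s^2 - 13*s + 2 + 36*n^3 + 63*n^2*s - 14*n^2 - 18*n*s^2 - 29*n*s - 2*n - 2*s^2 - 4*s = 36*n^3 + n^2*(63*s - 47) + n*(-18*s^2 - 17*s - 1) - 8*s^2 - 20*s + 12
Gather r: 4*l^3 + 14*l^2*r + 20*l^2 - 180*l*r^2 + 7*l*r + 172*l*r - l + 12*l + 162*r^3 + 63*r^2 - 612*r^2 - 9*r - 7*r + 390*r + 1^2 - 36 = 4*l^3 + 20*l^2 + 11*l + 162*r^3 + r^2*(-180*l - 549) + r*(14*l^2 + 179*l + 374) - 35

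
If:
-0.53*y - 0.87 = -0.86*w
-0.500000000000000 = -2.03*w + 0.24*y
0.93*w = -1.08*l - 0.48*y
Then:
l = 0.63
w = 0.06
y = -1.54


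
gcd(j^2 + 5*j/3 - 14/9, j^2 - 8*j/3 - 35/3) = j + 7/3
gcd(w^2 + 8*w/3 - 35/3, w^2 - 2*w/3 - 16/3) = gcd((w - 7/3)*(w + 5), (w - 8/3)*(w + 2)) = 1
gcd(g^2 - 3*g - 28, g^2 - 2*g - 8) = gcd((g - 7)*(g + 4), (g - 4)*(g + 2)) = 1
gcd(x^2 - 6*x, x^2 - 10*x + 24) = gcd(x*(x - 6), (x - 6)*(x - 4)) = x - 6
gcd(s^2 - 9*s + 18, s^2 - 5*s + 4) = 1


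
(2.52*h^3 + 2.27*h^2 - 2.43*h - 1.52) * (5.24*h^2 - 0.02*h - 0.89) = 13.2048*h^5 + 11.8444*h^4 - 15.0214*h^3 - 9.9365*h^2 + 2.1931*h + 1.3528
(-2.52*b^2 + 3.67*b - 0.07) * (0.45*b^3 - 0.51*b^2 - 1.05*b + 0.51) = -1.134*b^5 + 2.9367*b^4 + 0.7428*b^3 - 5.103*b^2 + 1.9452*b - 0.0357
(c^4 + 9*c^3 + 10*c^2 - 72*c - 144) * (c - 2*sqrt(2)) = c^5 - 2*sqrt(2)*c^4 + 9*c^4 - 18*sqrt(2)*c^3 + 10*c^3 - 72*c^2 - 20*sqrt(2)*c^2 - 144*c + 144*sqrt(2)*c + 288*sqrt(2)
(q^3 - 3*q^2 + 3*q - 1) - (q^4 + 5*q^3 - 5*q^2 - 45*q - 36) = -q^4 - 4*q^3 + 2*q^2 + 48*q + 35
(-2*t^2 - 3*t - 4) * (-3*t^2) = 6*t^4 + 9*t^3 + 12*t^2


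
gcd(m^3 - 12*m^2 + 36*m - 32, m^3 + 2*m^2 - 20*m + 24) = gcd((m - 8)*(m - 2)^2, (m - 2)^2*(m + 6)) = m^2 - 4*m + 4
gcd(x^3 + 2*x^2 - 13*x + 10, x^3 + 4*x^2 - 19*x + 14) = x^2 - 3*x + 2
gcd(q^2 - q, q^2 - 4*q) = q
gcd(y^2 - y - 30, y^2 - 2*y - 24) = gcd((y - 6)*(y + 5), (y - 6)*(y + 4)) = y - 6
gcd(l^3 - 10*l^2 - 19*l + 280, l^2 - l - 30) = l + 5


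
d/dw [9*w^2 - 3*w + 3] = 18*w - 3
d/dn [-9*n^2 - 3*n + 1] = -18*n - 3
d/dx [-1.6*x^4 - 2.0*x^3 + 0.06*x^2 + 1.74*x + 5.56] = -6.4*x^3 - 6.0*x^2 + 0.12*x + 1.74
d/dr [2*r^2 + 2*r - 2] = 4*r + 2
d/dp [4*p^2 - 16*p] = 8*p - 16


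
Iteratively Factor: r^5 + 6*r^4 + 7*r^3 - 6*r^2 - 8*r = (r + 1)*(r^4 + 5*r^3 + 2*r^2 - 8*r) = (r + 1)*(r + 4)*(r^3 + r^2 - 2*r) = r*(r + 1)*(r + 4)*(r^2 + r - 2) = r*(r - 1)*(r + 1)*(r + 4)*(r + 2)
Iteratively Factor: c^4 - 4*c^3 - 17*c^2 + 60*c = (c)*(c^3 - 4*c^2 - 17*c + 60) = c*(c + 4)*(c^2 - 8*c + 15) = c*(c - 3)*(c + 4)*(c - 5)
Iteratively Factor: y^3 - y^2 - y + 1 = (y - 1)*(y^2 - 1) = (y - 1)*(y + 1)*(y - 1)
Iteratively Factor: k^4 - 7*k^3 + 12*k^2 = (k)*(k^3 - 7*k^2 + 12*k) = k*(k - 4)*(k^2 - 3*k) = k*(k - 4)*(k - 3)*(k)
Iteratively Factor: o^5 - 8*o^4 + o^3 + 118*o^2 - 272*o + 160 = (o + 4)*(o^4 - 12*o^3 + 49*o^2 - 78*o + 40) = (o - 2)*(o + 4)*(o^3 - 10*o^2 + 29*o - 20) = (o - 4)*(o - 2)*(o + 4)*(o^2 - 6*o + 5) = (o - 4)*(o - 2)*(o - 1)*(o + 4)*(o - 5)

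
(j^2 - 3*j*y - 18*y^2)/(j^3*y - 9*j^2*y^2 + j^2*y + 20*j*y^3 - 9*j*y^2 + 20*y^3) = (j^2 - 3*j*y - 18*y^2)/(y*(j^3 - 9*j^2*y + j^2 + 20*j*y^2 - 9*j*y + 20*y^2))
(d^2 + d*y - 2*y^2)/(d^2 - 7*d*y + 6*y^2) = (-d - 2*y)/(-d + 6*y)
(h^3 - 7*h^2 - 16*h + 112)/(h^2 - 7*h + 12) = (h^2 - 3*h - 28)/(h - 3)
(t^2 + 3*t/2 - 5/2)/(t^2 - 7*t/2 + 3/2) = (2*t^2 + 3*t - 5)/(2*t^2 - 7*t + 3)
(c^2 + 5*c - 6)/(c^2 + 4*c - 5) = (c + 6)/(c + 5)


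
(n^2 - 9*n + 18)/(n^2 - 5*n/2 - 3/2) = 2*(n - 6)/(2*n + 1)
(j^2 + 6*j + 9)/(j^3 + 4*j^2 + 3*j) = (j + 3)/(j*(j + 1))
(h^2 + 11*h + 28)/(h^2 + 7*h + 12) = (h + 7)/(h + 3)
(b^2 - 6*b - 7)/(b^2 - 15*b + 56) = (b + 1)/(b - 8)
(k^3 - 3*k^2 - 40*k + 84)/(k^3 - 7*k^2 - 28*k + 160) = (k^3 - 3*k^2 - 40*k + 84)/(k^3 - 7*k^2 - 28*k + 160)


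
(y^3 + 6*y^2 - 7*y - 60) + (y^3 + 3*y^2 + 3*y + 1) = 2*y^3 + 9*y^2 - 4*y - 59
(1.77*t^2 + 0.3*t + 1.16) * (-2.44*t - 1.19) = -4.3188*t^3 - 2.8383*t^2 - 3.1874*t - 1.3804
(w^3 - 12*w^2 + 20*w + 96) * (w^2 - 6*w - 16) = w^5 - 18*w^4 + 76*w^3 + 168*w^2 - 896*w - 1536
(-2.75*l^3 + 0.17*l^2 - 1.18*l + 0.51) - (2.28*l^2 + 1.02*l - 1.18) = -2.75*l^3 - 2.11*l^2 - 2.2*l + 1.69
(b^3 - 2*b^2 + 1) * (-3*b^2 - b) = -3*b^5 + 5*b^4 + 2*b^3 - 3*b^2 - b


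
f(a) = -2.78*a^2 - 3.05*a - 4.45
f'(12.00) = -69.77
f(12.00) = -441.37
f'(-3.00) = 13.63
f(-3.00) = -20.32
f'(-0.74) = 1.06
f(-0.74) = -3.72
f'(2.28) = -15.73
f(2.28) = -25.86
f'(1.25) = -10.00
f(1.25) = -12.61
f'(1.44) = -11.06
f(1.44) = -14.61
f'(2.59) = -17.45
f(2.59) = -31.00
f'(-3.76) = 17.86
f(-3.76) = -32.28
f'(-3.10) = 14.19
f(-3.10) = -21.71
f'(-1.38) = 4.62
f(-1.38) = -5.54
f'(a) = -5.56*a - 3.05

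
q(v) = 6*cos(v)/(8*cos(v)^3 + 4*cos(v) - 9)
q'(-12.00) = 89.70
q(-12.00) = -6.19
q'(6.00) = -10.51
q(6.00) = 3.00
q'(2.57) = -0.01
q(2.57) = 0.29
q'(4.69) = -0.65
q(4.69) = 0.01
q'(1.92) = 0.41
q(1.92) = 0.19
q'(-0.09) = -1.60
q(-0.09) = 2.07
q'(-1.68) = -0.60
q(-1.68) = 0.07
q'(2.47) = 0.02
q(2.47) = 0.29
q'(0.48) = 3265.91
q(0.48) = 40.69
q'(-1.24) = -0.98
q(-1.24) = -0.26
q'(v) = 6*(24*sin(v)*cos(v)^2 + 4*sin(v))*cos(v)/(8*cos(v)^3 + 4*cos(v) - 9)^2 - 6*sin(v)/(8*cos(v)^3 + 4*cos(v) - 9) = 6*(16*cos(v)^3 + 9)*sin(v)/(8*cos(v)^3 + 4*cos(v) - 9)^2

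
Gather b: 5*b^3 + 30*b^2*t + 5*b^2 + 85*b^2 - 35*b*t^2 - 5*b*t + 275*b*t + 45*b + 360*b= 5*b^3 + b^2*(30*t + 90) + b*(-35*t^2 + 270*t + 405)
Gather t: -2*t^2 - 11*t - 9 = -2*t^2 - 11*t - 9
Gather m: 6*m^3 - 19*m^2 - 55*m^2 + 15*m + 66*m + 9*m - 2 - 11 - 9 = 6*m^3 - 74*m^2 + 90*m - 22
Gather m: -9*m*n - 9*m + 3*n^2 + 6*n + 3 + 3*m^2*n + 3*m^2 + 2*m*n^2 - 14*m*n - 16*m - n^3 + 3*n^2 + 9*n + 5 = m^2*(3*n + 3) + m*(2*n^2 - 23*n - 25) - n^3 + 6*n^2 + 15*n + 8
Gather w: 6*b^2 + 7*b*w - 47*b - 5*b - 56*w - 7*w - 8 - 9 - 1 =6*b^2 - 52*b + w*(7*b - 63) - 18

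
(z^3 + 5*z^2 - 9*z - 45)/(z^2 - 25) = (z^2 - 9)/(z - 5)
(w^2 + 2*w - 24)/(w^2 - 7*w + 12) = (w + 6)/(w - 3)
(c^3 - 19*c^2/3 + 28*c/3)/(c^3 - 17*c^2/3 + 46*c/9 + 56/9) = 3*c/(3*c + 2)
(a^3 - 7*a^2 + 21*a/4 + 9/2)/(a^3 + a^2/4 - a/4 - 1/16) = 4*(2*a^2 - 15*a + 18)/(8*a^2 - 2*a - 1)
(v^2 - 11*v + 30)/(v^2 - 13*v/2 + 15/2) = 2*(v - 6)/(2*v - 3)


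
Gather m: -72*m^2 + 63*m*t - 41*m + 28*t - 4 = -72*m^2 + m*(63*t - 41) + 28*t - 4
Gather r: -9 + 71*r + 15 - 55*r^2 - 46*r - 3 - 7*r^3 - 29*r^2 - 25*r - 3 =-7*r^3 - 84*r^2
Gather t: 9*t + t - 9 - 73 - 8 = 10*t - 90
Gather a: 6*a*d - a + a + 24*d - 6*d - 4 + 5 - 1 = 6*a*d + 18*d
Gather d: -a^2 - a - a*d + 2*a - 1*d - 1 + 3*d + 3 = -a^2 + a + d*(2 - a) + 2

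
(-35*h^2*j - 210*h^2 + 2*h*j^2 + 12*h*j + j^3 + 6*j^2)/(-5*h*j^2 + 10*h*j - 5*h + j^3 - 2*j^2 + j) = (7*h*j + 42*h + j^2 + 6*j)/(j^2 - 2*j + 1)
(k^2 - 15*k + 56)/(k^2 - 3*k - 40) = (k - 7)/(k + 5)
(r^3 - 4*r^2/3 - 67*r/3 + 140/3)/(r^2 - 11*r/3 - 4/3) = (3*r^2 + 8*r - 35)/(3*r + 1)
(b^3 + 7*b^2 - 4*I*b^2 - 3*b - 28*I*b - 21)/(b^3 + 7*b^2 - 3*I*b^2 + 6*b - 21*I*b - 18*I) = (b^2 + b*(7 - I) - 7*I)/(b^2 + 7*b + 6)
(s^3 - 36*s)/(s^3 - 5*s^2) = (s^2 - 36)/(s*(s - 5))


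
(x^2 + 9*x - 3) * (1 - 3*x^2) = -3*x^4 - 27*x^3 + 10*x^2 + 9*x - 3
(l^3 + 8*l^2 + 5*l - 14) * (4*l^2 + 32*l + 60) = 4*l^5 + 64*l^4 + 336*l^3 + 584*l^2 - 148*l - 840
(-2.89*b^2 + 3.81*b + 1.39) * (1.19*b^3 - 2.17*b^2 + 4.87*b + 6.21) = -3.4391*b^5 + 10.8052*b^4 - 20.6879*b^3 - 2.4085*b^2 + 30.4294*b + 8.6319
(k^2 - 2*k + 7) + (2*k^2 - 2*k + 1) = 3*k^2 - 4*k + 8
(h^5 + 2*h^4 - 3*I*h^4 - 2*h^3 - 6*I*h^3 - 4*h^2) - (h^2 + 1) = h^5 + 2*h^4 - 3*I*h^4 - 2*h^3 - 6*I*h^3 - 5*h^2 - 1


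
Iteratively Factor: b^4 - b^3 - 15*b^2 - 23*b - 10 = (b + 2)*(b^3 - 3*b^2 - 9*b - 5) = (b + 1)*(b + 2)*(b^2 - 4*b - 5) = (b + 1)^2*(b + 2)*(b - 5)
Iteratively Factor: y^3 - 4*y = (y)*(y^2 - 4) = y*(y - 2)*(y + 2)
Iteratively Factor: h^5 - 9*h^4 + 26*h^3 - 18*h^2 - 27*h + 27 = (h - 3)*(h^4 - 6*h^3 + 8*h^2 + 6*h - 9) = (h - 3)^2*(h^3 - 3*h^2 - h + 3) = (h - 3)^3*(h^2 - 1) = (h - 3)^3*(h - 1)*(h + 1)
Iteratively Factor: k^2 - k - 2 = (k - 2)*(k + 1)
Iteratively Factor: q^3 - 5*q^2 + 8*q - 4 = (q - 1)*(q^2 - 4*q + 4) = (q - 2)*(q - 1)*(q - 2)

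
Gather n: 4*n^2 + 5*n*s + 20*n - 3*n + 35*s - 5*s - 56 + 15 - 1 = 4*n^2 + n*(5*s + 17) + 30*s - 42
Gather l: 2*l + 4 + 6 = 2*l + 10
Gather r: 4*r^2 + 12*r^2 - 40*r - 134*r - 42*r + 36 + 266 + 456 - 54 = 16*r^2 - 216*r + 704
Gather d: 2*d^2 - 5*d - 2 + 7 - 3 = 2*d^2 - 5*d + 2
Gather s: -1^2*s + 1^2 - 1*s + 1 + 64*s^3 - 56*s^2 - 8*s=64*s^3 - 56*s^2 - 10*s + 2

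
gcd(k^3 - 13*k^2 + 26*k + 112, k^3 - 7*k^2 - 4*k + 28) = k^2 - 5*k - 14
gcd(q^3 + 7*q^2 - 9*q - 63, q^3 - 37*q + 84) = q^2 + 4*q - 21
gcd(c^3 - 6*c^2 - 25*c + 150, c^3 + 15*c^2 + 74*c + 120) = c + 5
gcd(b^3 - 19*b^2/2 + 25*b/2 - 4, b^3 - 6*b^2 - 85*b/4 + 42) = b - 8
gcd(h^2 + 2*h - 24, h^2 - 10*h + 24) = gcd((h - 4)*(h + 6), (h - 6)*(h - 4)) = h - 4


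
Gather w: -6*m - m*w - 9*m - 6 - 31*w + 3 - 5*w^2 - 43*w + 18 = -15*m - 5*w^2 + w*(-m - 74) + 15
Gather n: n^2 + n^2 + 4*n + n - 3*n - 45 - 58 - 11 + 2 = 2*n^2 + 2*n - 112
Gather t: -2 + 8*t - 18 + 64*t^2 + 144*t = 64*t^2 + 152*t - 20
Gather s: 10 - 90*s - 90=-90*s - 80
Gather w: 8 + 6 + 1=15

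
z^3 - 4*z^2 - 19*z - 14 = (z - 7)*(z + 1)*(z + 2)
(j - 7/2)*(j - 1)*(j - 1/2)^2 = j^4 - 11*j^3/2 + 33*j^2/4 - 37*j/8 + 7/8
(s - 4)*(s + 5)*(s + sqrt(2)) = s^3 + s^2 + sqrt(2)*s^2 - 20*s + sqrt(2)*s - 20*sqrt(2)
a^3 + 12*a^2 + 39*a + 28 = (a + 1)*(a + 4)*(a + 7)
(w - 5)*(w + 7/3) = w^2 - 8*w/3 - 35/3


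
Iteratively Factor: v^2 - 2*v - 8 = (v + 2)*(v - 4)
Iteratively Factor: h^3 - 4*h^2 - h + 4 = (h - 4)*(h^2 - 1) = (h - 4)*(h - 1)*(h + 1)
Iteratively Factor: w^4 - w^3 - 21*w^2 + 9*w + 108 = (w + 3)*(w^3 - 4*w^2 - 9*w + 36) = (w - 3)*(w + 3)*(w^2 - w - 12) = (w - 3)*(w + 3)^2*(w - 4)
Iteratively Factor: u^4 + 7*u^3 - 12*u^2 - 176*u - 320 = (u - 5)*(u^3 + 12*u^2 + 48*u + 64) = (u - 5)*(u + 4)*(u^2 + 8*u + 16) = (u - 5)*(u + 4)^2*(u + 4)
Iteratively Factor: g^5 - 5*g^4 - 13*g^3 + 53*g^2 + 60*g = (g + 3)*(g^4 - 8*g^3 + 11*g^2 + 20*g) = g*(g + 3)*(g^3 - 8*g^2 + 11*g + 20) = g*(g + 1)*(g + 3)*(g^2 - 9*g + 20) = g*(g - 5)*(g + 1)*(g + 3)*(g - 4)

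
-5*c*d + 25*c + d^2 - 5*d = (-5*c + d)*(d - 5)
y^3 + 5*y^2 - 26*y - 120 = (y - 5)*(y + 4)*(y + 6)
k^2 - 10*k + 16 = (k - 8)*(k - 2)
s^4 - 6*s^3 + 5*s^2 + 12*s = s*(s - 4)*(s - 3)*(s + 1)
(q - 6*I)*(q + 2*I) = q^2 - 4*I*q + 12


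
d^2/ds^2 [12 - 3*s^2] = -6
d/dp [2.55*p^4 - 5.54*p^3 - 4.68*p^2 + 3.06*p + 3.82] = 10.2*p^3 - 16.62*p^2 - 9.36*p + 3.06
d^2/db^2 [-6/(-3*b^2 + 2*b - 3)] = 12*(-9*b^2 + 6*b + 4*(3*b - 1)^2 - 9)/(3*b^2 - 2*b + 3)^3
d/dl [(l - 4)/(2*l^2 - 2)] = (l^2 - 2*l*(l - 4) - 1)/(2*(l^2 - 1)^2)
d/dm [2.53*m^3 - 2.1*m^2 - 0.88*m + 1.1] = 7.59*m^2 - 4.2*m - 0.88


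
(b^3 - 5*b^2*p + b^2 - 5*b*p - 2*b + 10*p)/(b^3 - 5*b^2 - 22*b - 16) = (b^2 - 5*b*p - b + 5*p)/(b^2 - 7*b - 8)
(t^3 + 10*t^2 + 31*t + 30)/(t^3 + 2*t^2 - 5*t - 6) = (t^2 + 7*t + 10)/(t^2 - t - 2)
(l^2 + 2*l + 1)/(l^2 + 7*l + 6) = (l + 1)/(l + 6)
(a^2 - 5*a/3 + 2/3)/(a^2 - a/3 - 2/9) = 3*(a - 1)/(3*a + 1)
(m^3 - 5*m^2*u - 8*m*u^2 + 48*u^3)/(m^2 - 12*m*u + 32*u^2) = (-m^2 + m*u + 12*u^2)/(-m + 8*u)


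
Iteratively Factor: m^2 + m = (m)*(m + 1)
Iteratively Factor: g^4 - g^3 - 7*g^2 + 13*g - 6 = (g - 1)*(g^3 - 7*g + 6) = (g - 1)*(g + 3)*(g^2 - 3*g + 2) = (g - 2)*(g - 1)*(g + 3)*(g - 1)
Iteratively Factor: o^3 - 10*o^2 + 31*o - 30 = (o - 2)*(o^2 - 8*o + 15) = (o - 3)*(o - 2)*(o - 5)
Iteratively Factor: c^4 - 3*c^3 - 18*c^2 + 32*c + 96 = (c + 2)*(c^3 - 5*c^2 - 8*c + 48) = (c + 2)*(c + 3)*(c^2 - 8*c + 16) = (c - 4)*(c + 2)*(c + 3)*(c - 4)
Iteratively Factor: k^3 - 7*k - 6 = (k + 1)*(k^2 - k - 6) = (k + 1)*(k + 2)*(k - 3)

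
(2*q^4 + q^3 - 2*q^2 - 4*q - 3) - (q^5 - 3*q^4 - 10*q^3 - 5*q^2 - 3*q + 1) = -q^5 + 5*q^4 + 11*q^3 + 3*q^2 - q - 4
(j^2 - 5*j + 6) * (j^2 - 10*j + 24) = j^4 - 15*j^3 + 80*j^2 - 180*j + 144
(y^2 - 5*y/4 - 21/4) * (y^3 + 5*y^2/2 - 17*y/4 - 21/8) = y^5 + 5*y^4/4 - 101*y^3/8 - 167*y^2/16 + 819*y/32 + 441/32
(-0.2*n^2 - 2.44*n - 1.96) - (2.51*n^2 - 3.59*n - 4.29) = -2.71*n^2 + 1.15*n + 2.33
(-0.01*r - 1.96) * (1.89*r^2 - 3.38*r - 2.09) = -0.0189*r^3 - 3.6706*r^2 + 6.6457*r + 4.0964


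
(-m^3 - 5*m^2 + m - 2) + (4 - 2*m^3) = -3*m^3 - 5*m^2 + m + 2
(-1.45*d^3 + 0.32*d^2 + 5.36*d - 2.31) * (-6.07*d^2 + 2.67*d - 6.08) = 8.8015*d^5 - 5.8139*d^4 - 22.8648*d^3 + 26.3873*d^2 - 38.7565*d + 14.0448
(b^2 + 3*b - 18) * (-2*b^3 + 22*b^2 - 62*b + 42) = -2*b^5 + 16*b^4 + 40*b^3 - 540*b^2 + 1242*b - 756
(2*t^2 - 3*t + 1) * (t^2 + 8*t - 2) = 2*t^4 + 13*t^3 - 27*t^2 + 14*t - 2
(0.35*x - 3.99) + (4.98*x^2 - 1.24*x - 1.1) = 4.98*x^2 - 0.89*x - 5.09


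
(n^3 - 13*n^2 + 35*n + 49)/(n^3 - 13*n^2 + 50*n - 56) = (n^2 - 6*n - 7)/(n^2 - 6*n + 8)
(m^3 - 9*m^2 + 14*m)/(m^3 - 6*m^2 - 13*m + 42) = m/(m + 3)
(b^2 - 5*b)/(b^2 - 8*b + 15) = b/(b - 3)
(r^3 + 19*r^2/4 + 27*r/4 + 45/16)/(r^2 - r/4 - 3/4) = (r^2 + 4*r + 15/4)/(r - 1)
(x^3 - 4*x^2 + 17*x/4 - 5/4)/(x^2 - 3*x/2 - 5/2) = (2*x^2 - 3*x + 1)/(2*(x + 1))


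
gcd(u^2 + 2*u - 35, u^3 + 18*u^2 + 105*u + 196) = u + 7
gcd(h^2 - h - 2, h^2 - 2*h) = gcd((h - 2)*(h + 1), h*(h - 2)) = h - 2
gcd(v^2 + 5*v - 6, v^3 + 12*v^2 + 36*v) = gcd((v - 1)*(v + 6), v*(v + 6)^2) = v + 6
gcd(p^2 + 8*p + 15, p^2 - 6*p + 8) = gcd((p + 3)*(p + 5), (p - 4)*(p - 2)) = 1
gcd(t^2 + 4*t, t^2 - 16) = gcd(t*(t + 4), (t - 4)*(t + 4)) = t + 4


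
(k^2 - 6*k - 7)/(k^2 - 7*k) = (k + 1)/k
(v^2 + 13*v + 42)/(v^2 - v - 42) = (v + 7)/(v - 7)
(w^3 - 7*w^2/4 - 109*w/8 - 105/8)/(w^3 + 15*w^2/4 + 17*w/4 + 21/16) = 2*(w - 5)/(2*w + 1)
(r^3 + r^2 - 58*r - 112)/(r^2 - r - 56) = r + 2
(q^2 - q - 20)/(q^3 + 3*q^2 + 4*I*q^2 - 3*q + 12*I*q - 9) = (q^2 - q - 20)/(q^3 + q^2*(3 + 4*I) + q*(-3 + 12*I) - 9)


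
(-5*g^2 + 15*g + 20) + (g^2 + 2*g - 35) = -4*g^2 + 17*g - 15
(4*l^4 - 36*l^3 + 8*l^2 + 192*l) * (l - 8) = 4*l^5 - 68*l^4 + 296*l^3 + 128*l^2 - 1536*l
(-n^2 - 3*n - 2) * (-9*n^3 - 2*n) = 9*n^5 + 27*n^4 + 20*n^3 + 6*n^2 + 4*n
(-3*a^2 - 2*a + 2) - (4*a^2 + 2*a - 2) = -7*a^2 - 4*a + 4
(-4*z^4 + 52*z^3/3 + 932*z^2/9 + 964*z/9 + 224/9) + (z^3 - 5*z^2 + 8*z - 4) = -4*z^4 + 55*z^3/3 + 887*z^2/9 + 1036*z/9 + 188/9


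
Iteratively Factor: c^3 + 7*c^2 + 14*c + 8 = (c + 2)*(c^2 + 5*c + 4) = (c + 2)*(c + 4)*(c + 1)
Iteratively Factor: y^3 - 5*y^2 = (y - 5)*(y^2) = y*(y - 5)*(y)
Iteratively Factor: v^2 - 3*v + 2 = (v - 2)*(v - 1)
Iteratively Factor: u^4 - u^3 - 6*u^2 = (u + 2)*(u^3 - 3*u^2) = u*(u + 2)*(u^2 - 3*u) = u*(u - 3)*(u + 2)*(u)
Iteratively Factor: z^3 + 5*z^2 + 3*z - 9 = (z + 3)*(z^2 + 2*z - 3) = (z - 1)*(z + 3)*(z + 3)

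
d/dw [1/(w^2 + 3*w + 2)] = (-2*w - 3)/(w^2 + 3*w + 2)^2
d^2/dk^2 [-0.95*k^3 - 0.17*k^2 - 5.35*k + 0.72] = -5.7*k - 0.34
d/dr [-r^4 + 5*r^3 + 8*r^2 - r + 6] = -4*r^3 + 15*r^2 + 16*r - 1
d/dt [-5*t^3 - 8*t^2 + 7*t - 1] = -15*t^2 - 16*t + 7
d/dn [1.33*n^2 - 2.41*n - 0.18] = 2.66*n - 2.41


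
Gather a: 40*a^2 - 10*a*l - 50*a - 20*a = 40*a^2 + a*(-10*l - 70)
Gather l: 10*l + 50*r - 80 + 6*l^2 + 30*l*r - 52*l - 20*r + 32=6*l^2 + l*(30*r - 42) + 30*r - 48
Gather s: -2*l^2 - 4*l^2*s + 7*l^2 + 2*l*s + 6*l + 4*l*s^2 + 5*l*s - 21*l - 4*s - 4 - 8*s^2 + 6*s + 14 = 5*l^2 - 15*l + s^2*(4*l - 8) + s*(-4*l^2 + 7*l + 2) + 10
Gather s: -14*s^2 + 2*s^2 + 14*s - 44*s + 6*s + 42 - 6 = -12*s^2 - 24*s + 36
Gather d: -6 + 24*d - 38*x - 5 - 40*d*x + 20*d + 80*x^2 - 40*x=d*(44 - 40*x) + 80*x^2 - 78*x - 11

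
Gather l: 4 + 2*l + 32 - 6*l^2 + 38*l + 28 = -6*l^2 + 40*l + 64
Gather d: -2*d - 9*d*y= d*(-9*y - 2)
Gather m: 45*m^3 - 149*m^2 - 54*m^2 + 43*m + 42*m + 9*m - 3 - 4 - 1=45*m^3 - 203*m^2 + 94*m - 8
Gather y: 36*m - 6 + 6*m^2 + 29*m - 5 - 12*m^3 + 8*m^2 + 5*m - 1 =-12*m^3 + 14*m^2 + 70*m - 12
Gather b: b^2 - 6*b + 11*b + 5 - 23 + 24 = b^2 + 5*b + 6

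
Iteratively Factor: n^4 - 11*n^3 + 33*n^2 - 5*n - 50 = (n - 5)*(n^3 - 6*n^2 + 3*n + 10) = (n - 5)^2*(n^2 - n - 2) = (n - 5)^2*(n + 1)*(n - 2)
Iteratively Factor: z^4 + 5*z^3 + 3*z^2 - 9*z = (z + 3)*(z^3 + 2*z^2 - 3*z) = (z + 3)^2*(z^2 - z) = z*(z + 3)^2*(z - 1)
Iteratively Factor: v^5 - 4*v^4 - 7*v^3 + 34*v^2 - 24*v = (v - 2)*(v^4 - 2*v^3 - 11*v^2 + 12*v) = (v - 4)*(v - 2)*(v^3 + 2*v^2 - 3*v) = (v - 4)*(v - 2)*(v + 3)*(v^2 - v) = (v - 4)*(v - 2)*(v - 1)*(v + 3)*(v)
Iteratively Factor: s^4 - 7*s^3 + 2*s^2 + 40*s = (s + 2)*(s^3 - 9*s^2 + 20*s) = s*(s + 2)*(s^2 - 9*s + 20) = s*(s - 5)*(s + 2)*(s - 4)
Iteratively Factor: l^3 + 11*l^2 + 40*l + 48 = (l + 3)*(l^2 + 8*l + 16) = (l + 3)*(l + 4)*(l + 4)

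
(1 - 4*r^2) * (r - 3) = -4*r^3 + 12*r^2 + r - 3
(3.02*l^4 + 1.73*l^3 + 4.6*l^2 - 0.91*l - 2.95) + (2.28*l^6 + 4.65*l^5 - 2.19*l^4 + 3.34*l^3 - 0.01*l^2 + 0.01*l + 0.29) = 2.28*l^6 + 4.65*l^5 + 0.83*l^4 + 5.07*l^3 + 4.59*l^2 - 0.9*l - 2.66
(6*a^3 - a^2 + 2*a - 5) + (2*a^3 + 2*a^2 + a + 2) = 8*a^3 + a^2 + 3*a - 3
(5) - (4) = 1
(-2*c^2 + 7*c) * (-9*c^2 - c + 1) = 18*c^4 - 61*c^3 - 9*c^2 + 7*c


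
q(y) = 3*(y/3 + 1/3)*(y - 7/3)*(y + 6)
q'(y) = 3*(y/3 + 1/3)*(y - 7/3) + 3*(y/3 + 1/3)*(y + 6) + (y - 7/3)*(y + 6) = 3*y^2 + 28*y/3 - 31/3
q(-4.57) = 35.24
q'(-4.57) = 9.67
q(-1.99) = 17.16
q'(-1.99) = -17.03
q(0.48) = -17.77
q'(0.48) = -5.16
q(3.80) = 68.99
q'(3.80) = 68.45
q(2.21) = -3.25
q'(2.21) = 24.95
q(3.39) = 43.56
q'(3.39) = 55.78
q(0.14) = -15.35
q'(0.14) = -8.97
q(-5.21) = 25.09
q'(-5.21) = 22.47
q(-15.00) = -2184.00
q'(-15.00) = 524.67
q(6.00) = 308.00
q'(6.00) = 153.67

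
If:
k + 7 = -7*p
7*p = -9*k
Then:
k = 7/8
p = -9/8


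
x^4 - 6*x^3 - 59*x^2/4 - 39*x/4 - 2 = (x - 8)*(x + 1/2)^2*(x + 1)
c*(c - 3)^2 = c^3 - 6*c^2 + 9*c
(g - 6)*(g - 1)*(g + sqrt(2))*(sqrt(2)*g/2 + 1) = sqrt(2)*g^4/2 - 7*sqrt(2)*g^3/2 + 2*g^3 - 14*g^2 + 4*sqrt(2)*g^2 - 7*sqrt(2)*g + 12*g + 6*sqrt(2)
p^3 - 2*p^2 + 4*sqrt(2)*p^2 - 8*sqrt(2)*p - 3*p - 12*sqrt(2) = (p - 3)*(p + 1)*(p + 4*sqrt(2))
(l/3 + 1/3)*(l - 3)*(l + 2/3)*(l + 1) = l^4/3 - l^3/9 - 17*l^2/9 - 19*l/9 - 2/3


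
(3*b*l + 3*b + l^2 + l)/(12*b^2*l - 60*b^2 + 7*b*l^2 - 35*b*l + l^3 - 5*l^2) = (l + 1)/(4*b*l - 20*b + l^2 - 5*l)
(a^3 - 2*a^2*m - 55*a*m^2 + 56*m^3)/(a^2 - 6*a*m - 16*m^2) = (a^2 + 6*a*m - 7*m^2)/(a + 2*m)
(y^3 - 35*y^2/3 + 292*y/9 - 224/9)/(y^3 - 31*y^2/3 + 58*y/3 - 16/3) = (9*y^2 - 33*y + 28)/(3*(3*y^2 - 7*y + 2))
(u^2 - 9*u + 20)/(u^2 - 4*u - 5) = (u - 4)/(u + 1)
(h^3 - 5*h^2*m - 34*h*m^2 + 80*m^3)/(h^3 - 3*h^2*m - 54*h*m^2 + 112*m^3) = (h + 5*m)/(h + 7*m)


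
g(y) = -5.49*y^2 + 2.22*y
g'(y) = 2.22 - 10.98*y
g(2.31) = -24.17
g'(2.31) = -23.14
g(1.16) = -4.81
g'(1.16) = -10.52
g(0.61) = -0.69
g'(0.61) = -4.48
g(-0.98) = -7.45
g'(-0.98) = 12.98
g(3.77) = -69.66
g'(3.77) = -39.17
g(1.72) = -12.42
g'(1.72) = -16.67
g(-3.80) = -87.71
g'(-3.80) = 43.94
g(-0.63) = -3.58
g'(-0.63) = 9.14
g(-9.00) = -464.67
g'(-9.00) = 101.04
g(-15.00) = -1268.55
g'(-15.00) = 166.92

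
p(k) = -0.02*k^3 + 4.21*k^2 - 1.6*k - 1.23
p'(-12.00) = -111.28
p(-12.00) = 658.77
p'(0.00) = -1.60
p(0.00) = -1.23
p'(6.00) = 46.76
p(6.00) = 136.41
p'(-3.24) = -29.51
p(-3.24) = 48.83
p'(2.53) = 19.32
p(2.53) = 21.35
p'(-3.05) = -27.84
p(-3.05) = 43.38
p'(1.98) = 14.84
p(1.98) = 11.95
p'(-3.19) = -29.07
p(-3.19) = 47.36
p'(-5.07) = -45.83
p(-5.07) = 117.71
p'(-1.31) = -12.73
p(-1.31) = 8.14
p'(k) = -0.06*k^2 + 8.42*k - 1.6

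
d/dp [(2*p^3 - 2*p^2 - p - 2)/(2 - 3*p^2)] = (-6*p^4 + 9*p^2 - 20*p - 2)/(9*p^4 - 12*p^2 + 4)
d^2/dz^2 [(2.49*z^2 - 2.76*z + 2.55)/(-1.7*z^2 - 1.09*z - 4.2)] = (7.105427357601e-15*z^4 + 25.18074*z^3 + 62.4546*z^2 - 146.5893*z - 82.76307)/(4.913*z^6 + 9.4503*z^5 + 42.47331*z^4 + 47.990629*z^3 + 104.93406*z^2 + 57.6828*z + 74.088)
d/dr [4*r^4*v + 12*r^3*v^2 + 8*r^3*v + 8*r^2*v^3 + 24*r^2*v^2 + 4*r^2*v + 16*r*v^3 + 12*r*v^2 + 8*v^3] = 4*v*(4*r^3 + 9*r^2*v + 6*r^2 + 4*r*v^2 + 12*r*v + 2*r + 4*v^2 + 3*v)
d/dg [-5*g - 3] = -5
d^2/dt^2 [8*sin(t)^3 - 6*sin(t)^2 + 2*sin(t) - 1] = -8*sin(t) + 18*sin(3*t) - 12*cos(2*t)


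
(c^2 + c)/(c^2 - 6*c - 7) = c/(c - 7)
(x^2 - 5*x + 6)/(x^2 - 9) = (x - 2)/(x + 3)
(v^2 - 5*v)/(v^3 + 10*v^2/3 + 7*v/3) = 3*(v - 5)/(3*v^2 + 10*v + 7)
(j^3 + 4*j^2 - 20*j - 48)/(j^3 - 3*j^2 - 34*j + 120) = (j + 2)/(j - 5)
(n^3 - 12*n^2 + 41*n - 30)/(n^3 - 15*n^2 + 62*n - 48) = (n - 5)/(n - 8)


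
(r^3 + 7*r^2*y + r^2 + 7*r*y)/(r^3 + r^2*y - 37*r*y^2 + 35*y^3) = r*(r + 1)/(r^2 - 6*r*y + 5*y^2)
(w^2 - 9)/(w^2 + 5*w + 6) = (w - 3)/(w + 2)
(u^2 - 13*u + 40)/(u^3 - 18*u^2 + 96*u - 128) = (u - 5)/(u^2 - 10*u + 16)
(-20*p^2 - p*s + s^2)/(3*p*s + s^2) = (-20*p^2 - p*s + s^2)/(s*(3*p + s))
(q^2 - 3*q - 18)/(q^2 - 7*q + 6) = (q + 3)/(q - 1)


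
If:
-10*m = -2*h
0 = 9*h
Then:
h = 0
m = 0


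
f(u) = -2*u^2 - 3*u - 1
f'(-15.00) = 57.00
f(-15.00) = -406.00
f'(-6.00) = 21.00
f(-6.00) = -55.00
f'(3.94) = -18.76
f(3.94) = -43.87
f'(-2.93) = 8.72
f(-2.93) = -9.38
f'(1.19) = -7.76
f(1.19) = -7.40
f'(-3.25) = 10.00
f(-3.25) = -12.38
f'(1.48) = -8.92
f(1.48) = -9.82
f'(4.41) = -20.64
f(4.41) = -53.13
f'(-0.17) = -2.32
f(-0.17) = -0.55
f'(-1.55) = 3.20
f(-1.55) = -1.16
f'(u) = -4*u - 3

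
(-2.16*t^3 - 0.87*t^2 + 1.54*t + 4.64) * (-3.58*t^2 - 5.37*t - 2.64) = 7.7328*t^5 + 14.7138*t^4 + 4.8611*t^3 - 22.5842*t^2 - 28.9824*t - 12.2496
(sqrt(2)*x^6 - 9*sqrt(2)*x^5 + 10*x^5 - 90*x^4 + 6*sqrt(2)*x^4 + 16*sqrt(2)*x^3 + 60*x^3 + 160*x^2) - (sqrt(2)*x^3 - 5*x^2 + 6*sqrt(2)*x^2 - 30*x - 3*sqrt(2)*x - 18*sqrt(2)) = sqrt(2)*x^6 - 9*sqrt(2)*x^5 + 10*x^5 - 90*x^4 + 6*sqrt(2)*x^4 + 15*sqrt(2)*x^3 + 60*x^3 - 6*sqrt(2)*x^2 + 165*x^2 + 3*sqrt(2)*x + 30*x + 18*sqrt(2)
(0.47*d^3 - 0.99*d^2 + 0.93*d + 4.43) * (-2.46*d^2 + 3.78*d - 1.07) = -1.1562*d^5 + 4.212*d^4 - 6.5329*d^3 - 6.3231*d^2 + 15.7503*d - 4.7401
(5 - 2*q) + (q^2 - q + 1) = q^2 - 3*q + 6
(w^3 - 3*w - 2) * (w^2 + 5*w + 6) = w^5 + 5*w^4 + 3*w^3 - 17*w^2 - 28*w - 12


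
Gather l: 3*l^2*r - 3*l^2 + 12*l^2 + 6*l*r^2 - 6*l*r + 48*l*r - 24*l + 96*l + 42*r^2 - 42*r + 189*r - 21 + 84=l^2*(3*r + 9) + l*(6*r^2 + 42*r + 72) + 42*r^2 + 147*r + 63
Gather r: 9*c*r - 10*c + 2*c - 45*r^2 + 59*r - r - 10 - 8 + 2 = -8*c - 45*r^2 + r*(9*c + 58) - 16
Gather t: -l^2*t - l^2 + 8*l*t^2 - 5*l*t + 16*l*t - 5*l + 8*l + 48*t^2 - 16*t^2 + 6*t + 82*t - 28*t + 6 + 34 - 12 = -l^2 + 3*l + t^2*(8*l + 32) + t*(-l^2 + 11*l + 60) + 28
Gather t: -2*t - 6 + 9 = 3 - 2*t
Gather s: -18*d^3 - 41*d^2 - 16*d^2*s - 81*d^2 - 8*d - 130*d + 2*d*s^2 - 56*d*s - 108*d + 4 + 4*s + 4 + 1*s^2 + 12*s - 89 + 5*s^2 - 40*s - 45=-18*d^3 - 122*d^2 - 246*d + s^2*(2*d + 6) + s*(-16*d^2 - 56*d - 24) - 126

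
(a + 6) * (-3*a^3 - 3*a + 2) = -3*a^4 - 18*a^3 - 3*a^2 - 16*a + 12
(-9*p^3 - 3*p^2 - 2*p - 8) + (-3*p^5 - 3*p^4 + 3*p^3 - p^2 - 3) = -3*p^5 - 3*p^4 - 6*p^3 - 4*p^2 - 2*p - 11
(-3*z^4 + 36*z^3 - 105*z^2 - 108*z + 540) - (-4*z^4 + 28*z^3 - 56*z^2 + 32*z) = z^4 + 8*z^3 - 49*z^2 - 140*z + 540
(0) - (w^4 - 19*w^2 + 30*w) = -w^4 + 19*w^2 - 30*w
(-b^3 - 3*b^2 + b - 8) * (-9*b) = 9*b^4 + 27*b^3 - 9*b^2 + 72*b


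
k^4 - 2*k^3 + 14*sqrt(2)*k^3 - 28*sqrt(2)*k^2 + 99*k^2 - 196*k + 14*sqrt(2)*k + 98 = (k - 1)^2*(k + 7*sqrt(2))^2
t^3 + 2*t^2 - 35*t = t*(t - 5)*(t + 7)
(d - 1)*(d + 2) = d^2 + d - 2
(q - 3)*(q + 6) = q^2 + 3*q - 18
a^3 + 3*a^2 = a^2*(a + 3)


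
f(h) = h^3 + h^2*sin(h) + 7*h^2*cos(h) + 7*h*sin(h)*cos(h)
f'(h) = -7*h^2*sin(h) + h^2*cos(h) + 3*h^2 - 7*h*sin(h)^2 + 2*h*sin(h) + 7*h*cos(h)^2 + 14*h*cos(h) + 7*sin(h)*cos(h)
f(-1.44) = -1.85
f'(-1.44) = 29.94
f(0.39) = 2.06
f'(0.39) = 9.94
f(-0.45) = 2.33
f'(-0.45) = -8.57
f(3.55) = -32.17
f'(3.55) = 32.41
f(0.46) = 2.80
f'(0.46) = 11.08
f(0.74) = 6.18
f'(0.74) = 12.07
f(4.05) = -3.37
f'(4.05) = 84.89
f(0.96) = 8.50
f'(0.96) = 8.28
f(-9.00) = -1302.65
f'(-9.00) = 486.12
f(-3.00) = -93.57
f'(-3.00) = 50.22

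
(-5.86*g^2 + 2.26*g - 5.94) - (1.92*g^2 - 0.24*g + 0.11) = -7.78*g^2 + 2.5*g - 6.05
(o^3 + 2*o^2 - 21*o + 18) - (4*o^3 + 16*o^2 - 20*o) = -3*o^3 - 14*o^2 - o + 18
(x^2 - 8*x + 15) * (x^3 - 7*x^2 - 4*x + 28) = x^5 - 15*x^4 + 67*x^3 - 45*x^2 - 284*x + 420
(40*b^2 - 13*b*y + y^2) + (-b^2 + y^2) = 39*b^2 - 13*b*y + 2*y^2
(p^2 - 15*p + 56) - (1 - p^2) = 2*p^2 - 15*p + 55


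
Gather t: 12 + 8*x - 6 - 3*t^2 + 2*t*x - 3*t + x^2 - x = -3*t^2 + t*(2*x - 3) + x^2 + 7*x + 6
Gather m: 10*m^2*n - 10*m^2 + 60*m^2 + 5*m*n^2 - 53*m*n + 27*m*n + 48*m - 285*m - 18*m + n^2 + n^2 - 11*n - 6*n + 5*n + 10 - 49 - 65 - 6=m^2*(10*n + 50) + m*(5*n^2 - 26*n - 255) + 2*n^2 - 12*n - 110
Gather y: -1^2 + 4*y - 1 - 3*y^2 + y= -3*y^2 + 5*y - 2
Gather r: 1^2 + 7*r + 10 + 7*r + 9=14*r + 20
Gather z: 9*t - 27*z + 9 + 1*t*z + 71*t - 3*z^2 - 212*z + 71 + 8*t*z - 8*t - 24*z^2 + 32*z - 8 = 72*t - 27*z^2 + z*(9*t - 207) + 72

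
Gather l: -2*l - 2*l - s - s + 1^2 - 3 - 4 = -4*l - 2*s - 6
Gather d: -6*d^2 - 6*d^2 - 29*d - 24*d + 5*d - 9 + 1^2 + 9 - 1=-12*d^2 - 48*d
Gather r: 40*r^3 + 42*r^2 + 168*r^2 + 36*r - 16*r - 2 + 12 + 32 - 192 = 40*r^3 + 210*r^2 + 20*r - 150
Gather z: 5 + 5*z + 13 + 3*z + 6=8*z + 24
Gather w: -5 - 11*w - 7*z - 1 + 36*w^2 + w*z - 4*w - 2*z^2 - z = 36*w^2 + w*(z - 15) - 2*z^2 - 8*z - 6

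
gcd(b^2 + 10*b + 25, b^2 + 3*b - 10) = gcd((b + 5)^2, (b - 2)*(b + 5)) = b + 5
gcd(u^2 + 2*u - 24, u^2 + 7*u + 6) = u + 6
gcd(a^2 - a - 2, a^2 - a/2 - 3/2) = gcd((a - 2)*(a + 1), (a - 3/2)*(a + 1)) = a + 1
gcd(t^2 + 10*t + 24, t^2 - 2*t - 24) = t + 4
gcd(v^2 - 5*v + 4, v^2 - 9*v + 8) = v - 1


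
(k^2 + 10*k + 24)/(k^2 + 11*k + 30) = (k + 4)/(k + 5)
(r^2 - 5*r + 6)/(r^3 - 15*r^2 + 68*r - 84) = (r - 3)/(r^2 - 13*r + 42)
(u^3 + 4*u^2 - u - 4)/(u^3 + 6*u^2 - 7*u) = (u^2 + 5*u + 4)/(u*(u + 7))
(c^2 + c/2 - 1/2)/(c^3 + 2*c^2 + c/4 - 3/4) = 2/(2*c + 3)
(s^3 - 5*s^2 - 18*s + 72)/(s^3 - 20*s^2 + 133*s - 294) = (s^2 + s - 12)/(s^2 - 14*s + 49)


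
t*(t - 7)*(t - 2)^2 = t^4 - 11*t^3 + 32*t^2 - 28*t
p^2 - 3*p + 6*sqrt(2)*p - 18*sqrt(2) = (p - 3)*(p + 6*sqrt(2))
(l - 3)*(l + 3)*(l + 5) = l^3 + 5*l^2 - 9*l - 45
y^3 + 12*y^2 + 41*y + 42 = (y + 2)*(y + 3)*(y + 7)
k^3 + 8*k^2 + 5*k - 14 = (k - 1)*(k + 2)*(k + 7)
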